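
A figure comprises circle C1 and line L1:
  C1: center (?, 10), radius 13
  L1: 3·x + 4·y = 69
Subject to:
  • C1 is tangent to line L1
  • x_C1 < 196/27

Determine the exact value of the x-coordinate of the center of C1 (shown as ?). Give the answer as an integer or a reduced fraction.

1. [C1‖L1]  x_C1² − (58/3)x_C1 − 376 = 0  ⇒  x_C1 = -12 or 94/3
2. given x_C1 < 196/27: keep -12

-12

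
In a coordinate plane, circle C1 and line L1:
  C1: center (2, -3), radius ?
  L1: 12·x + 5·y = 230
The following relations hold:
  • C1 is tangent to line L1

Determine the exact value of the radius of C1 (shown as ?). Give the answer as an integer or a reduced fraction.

17

1. [C1‖L1]  r_C1² − 289 = 0  ⇒  r_C1 = 17 (r>0 drops 1)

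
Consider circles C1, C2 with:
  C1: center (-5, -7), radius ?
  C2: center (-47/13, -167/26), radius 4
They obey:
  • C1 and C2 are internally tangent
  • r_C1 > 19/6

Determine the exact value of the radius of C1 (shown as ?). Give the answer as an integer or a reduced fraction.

11/2

1. [int C1,C2]  r_C1² − 8r_C1 + 55/4 = 0  ⇒  r_C1 = 5/2 or 11/2
2. given r_C1 > 19/6: keep 11/2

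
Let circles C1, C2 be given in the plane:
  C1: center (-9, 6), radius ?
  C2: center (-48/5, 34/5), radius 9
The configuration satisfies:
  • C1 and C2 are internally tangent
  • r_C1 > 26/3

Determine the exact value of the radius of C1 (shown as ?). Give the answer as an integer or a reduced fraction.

10

1. [int C1,C2]  r_C1² − 18r_C1 + 80 = 0  ⇒  r_C1 = 8 or 10
2. given r_C1 > 26/3: keep 10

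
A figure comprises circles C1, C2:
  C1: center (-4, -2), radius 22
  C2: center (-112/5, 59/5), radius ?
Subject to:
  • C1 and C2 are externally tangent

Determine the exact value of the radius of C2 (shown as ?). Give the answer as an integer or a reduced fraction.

1. [ext C1·C2]  r_C2² + 44r_C2 − 45 = 0  ⇒  r_C2 = 1 (r>0 drops 1)

1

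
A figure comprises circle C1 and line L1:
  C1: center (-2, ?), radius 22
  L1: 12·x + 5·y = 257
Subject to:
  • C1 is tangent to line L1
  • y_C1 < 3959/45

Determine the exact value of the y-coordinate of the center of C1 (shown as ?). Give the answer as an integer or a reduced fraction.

-1

1. [C1‖L1]  y_C1² − (562/5)y_C1 − 567/5 = 0  ⇒  y_C1 = -1 or 567/5
2. given y_C1 < 3959/45: keep -1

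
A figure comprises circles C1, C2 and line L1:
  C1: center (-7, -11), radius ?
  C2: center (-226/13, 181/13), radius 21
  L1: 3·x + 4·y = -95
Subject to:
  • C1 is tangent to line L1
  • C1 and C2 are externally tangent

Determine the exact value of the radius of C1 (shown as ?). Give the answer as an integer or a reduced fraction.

1. [C1‖L1]  r_C1² − 36 = 0  ⇒  r_C1 = 6 (r>0 drops 1)
2. [ext C1·C2]  r_C1² + 42r_C1 − 288 = 0  ⇒  r_C1 = 6 (r>0 drops 1)

6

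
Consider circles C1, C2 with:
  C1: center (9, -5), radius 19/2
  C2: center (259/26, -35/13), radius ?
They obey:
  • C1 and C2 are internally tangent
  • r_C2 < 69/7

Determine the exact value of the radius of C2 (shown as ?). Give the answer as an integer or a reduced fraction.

7

1. [int C1,C2]  r_C2² − 19r_C2 + 84 = 0  ⇒  r_C2 = 7 or 12
2. given r_C2 < 69/7: keep 7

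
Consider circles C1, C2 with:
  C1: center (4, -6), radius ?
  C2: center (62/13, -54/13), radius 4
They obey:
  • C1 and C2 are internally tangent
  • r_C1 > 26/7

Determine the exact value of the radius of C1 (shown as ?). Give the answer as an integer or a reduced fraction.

1. [int C1,C2]  r_C1² − 8r_C1 + 12 = 0  ⇒  r_C1 = 2 or 6
2. given r_C1 > 26/7: keep 6

6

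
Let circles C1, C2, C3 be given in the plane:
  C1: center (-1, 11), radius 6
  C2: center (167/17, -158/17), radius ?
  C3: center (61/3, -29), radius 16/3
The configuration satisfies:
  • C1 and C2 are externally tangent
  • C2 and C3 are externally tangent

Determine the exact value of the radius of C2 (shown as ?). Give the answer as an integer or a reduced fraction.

17

1. [ext C1·C2]  r_C2² + 12r_C2 − 493 = 0  ⇒  r_C2 = 17 (r>0 drops 1)
2. [ext C2·C3]  r_C2² + (32/3)r_C2 − 1411/3 = 0  ⇒  r_C2 = 17 (r>0 drops 1)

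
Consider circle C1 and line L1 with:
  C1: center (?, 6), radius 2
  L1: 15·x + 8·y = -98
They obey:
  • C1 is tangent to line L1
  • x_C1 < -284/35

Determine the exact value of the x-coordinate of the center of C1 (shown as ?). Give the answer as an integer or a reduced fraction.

1. [C1‖L1]  x_C1² + (292/15)x_C1 + 448/5 = 0  ⇒  x_C1 = -12 or -112/15
2. given x_C1 < -284/35: keep -12

-12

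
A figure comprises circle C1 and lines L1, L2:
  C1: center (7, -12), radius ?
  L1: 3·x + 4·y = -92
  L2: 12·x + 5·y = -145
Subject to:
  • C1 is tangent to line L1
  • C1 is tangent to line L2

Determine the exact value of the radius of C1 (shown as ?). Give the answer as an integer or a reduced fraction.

13

1. [C1‖L1]  r_C1² − 169 = 0  ⇒  r_C1 = 13 (r>0 drops 1)
2. [C1‖L2]  r_C1² − 169 = 0  ⇒  r_C1 = 13 (r>0 drops 1)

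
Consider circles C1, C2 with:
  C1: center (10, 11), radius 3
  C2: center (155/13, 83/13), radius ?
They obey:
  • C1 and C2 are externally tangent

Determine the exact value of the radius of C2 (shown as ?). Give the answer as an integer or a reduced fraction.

2

1. [ext C1·C2]  r_C2² + 6r_C2 − 16 = 0  ⇒  r_C2 = 2 (r>0 drops 1)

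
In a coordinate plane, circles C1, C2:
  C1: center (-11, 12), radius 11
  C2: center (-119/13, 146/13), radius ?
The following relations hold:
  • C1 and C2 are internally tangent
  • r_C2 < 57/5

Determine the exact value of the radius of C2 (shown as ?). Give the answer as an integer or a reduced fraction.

1. [int C1,C2]  r_C2² − 22r_C2 + 117 = 0  ⇒  r_C2 = 9 or 13
2. given r_C2 < 57/5: keep 9

9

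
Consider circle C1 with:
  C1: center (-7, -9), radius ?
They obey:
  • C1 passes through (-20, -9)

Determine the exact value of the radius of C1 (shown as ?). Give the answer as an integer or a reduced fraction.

1. [C1∋P]  r_C1² − 169 = 0  ⇒  r_C1 = 13 (r>0 drops 1)

13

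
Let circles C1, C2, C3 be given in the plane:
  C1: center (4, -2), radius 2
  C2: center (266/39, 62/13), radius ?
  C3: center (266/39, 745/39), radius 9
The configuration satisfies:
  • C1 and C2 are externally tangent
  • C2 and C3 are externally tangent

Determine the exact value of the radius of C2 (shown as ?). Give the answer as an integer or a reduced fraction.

1. [ext C1·C2]  r_C2² + 4r_C2 − 448/9 = 0  ⇒  r_C2 = 16/3 (r>0 drops 1)
2. [ext C2·C3]  r_C2² + 18r_C2 − 1120/9 = 0  ⇒  r_C2 = 16/3 (r>0 drops 1)

16/3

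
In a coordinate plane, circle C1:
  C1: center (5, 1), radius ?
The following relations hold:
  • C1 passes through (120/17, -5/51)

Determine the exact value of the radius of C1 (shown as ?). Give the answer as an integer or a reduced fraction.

7/3

1. [C1∋P]  r_C1² − 49/9 = 0  ⇒  r_C1 = 7/3 (r>0 drops 1)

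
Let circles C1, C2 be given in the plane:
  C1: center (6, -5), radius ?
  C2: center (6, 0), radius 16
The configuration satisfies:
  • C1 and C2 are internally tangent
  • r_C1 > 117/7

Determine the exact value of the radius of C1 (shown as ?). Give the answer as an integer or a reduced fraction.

21

1. [int C1,C2]  r_C1² − 32r_C1 + 231 = 0  ⇒  r_C1 = 11 or 21
2. given r_C1 > 117/7: keep 21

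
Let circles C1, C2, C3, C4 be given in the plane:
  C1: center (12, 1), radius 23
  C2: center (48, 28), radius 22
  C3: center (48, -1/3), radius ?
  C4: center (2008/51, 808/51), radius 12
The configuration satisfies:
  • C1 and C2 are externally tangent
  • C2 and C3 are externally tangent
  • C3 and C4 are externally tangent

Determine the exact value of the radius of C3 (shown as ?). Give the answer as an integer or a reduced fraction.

1. [ext C2·C3]  r_C3² + 44r_C3 − 2869/9 = 0  ⇒  r_C3 = 19/3 (r>0 drops 1)
2. [ext C3·C4]  r_C3² + 24r_C3 − 1729/9 = 0  ⇒  r_C3 = 19/3 (r>0 drops 1)

19/3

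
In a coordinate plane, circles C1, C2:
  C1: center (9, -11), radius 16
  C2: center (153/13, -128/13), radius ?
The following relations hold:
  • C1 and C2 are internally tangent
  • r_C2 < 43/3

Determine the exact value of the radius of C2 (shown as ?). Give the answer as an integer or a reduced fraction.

1. [int C1,C2]  r_C2² − 32r_C2 + 247 = 0  ⇒  r_C2 = 13 or 19
2. given r_C2 < 43/3: keep 13

13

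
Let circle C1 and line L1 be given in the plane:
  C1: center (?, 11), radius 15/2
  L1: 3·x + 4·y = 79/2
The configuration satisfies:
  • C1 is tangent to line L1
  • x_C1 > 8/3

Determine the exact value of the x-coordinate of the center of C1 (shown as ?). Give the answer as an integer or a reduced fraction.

1. [C1‖L1]  x_C1² + 3x_C1 − 154 = 0  ⇒  x_C1 = -14 or 11
2. given x_C1 > 8/3: keep 11

11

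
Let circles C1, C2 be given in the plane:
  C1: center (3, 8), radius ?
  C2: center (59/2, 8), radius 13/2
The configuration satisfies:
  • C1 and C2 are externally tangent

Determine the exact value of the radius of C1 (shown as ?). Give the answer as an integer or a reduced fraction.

1. [ext C1·C2]  r_C1² + 13r_C1 − 660 = 0  ⇒  r_C1 = 20 (r>0 drops 1)

20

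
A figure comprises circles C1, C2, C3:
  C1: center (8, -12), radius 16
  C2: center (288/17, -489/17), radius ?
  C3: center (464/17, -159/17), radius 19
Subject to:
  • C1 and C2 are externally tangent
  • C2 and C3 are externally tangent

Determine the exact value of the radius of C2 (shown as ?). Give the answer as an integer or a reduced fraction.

3

1. [ext C1·C2]  r_C2² + 32r_C2 − 105 = 0  ⇒  r_C2 = 3 (r>0 drops 1)
2. [ext C2·C3]  r_C2² + 38r_C2 − 123 = 0  ⇒  r_C2 = 3 (r>0 drops 1)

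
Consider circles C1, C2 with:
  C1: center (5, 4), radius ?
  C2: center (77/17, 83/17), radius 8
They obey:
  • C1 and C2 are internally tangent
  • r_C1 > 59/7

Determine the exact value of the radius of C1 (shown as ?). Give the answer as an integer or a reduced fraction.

9

1. [int C1,C2]  r_C1² − 16r_C1 + 63 = 0  ⇒  r_C1 = 7 or 9
2. given r_C1 > 59/7: keep 9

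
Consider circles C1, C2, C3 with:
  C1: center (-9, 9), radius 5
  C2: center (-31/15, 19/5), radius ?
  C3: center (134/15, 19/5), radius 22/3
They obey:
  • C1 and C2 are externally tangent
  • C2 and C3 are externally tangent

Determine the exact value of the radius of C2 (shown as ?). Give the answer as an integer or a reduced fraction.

11/3

1. [ext C1·C2]  r_C2² + 10r_C2 − 451/9 = 0  ⇒  r_C2 = 11/3 (r>0 drops 1)
2. [ext C2·C3]  r_C2² + (44/3)r_C2 − 605/9 = 0  ⇒  r_C2 = 11/3 (r>0 drops 1)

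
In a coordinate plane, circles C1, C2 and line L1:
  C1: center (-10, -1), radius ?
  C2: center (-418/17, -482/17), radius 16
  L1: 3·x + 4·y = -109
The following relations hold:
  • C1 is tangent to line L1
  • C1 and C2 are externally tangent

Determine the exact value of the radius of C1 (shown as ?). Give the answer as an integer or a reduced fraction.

15

1. [C1‖L1]  r_C1² − 225 = 0  ⇒  r_C1 = 15 (r>0 drops 1)
2. [ext C1·C2]  r_C1² + 32r_C1 − 705 = 0  ⇒  r_C1 = 15 (r>0 drops 1)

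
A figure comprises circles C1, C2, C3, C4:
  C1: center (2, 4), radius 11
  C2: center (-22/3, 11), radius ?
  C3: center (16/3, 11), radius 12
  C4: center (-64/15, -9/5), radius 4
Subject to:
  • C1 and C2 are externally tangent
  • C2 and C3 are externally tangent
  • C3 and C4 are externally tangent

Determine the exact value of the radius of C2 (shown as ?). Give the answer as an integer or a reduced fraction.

1. [ext C1·C2]  r_C2² + 22r_C2 − 136/9 = 0  ⇒  r_C2 = 2/3 (r>0 drops 1)
2. [ext C2·C3]  r_C2² + 24r_C2 − 148/9 = 0  ⇒  r_C2 = 2/3 (r>0 drops 1)

2/3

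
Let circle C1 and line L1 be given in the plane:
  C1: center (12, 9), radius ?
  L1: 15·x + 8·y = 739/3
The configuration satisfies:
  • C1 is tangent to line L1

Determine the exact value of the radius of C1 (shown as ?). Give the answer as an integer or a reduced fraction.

1/3

1. [C1‖L1]  r_C1² − 1/9 = 0  ⇒  r_C1 = 1/3 (r>0 drops 1)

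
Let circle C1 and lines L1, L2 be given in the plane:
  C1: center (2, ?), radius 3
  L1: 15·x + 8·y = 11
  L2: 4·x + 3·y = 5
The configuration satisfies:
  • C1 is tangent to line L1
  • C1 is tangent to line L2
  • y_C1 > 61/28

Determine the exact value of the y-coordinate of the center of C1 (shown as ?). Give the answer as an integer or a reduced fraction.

1. [C1‖L1]  y_C1² + (19/4)y_C1 − 35 = 0  ⇒  y_C1 = -35/4 or 4
2. [C1‖L2]  y_C1² + 2y_C1 − 24 = 0  ⇒  y_C1 = -6 or 4

4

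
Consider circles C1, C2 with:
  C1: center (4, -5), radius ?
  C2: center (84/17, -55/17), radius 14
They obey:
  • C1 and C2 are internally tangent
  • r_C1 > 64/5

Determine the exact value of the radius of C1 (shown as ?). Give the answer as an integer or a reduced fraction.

1. [int C1,C2]  r_C1² − 28r_C1 + 192 = 0  ⇒  r_C1 = 12 or 16
2. given r_C1 > 64/5: keep 16

16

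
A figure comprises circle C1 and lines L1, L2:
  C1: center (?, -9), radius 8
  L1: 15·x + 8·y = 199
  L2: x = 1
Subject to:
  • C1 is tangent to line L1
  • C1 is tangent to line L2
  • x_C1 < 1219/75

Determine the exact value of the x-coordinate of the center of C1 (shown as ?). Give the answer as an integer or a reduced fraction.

1. [C1‖L1]  x_C1² − (542/15)x_C1 + 1221/5 = 0  ⇒  x_C1 = 9 or 407/15
2. [C1‖L2]  x_C1² − 2x_C1 − 63 = 0  ⇒  x_C1 = -7 or 9

9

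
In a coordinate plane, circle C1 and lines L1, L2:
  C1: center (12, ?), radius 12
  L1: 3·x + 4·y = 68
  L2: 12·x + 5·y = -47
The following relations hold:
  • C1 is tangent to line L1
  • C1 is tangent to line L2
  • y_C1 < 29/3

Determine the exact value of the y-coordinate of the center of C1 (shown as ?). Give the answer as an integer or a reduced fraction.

-7

1. [C1‖L1]  y_C1² − 16y_C1 − 161 = 0  ⇒  y_C1 = -7 or 23
2. [C1‖L2]  y_C1² + (382/5)y_C1 + 2429/5 = 0  ⇒  y_C1 = -347/5 or -7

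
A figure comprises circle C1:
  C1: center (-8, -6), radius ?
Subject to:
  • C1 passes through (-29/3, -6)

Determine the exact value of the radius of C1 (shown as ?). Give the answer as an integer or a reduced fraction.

1. [C1∋P]  r_C1² − 25/9 = 0  ⇒  r_C1 = 5/3 (r>0 drops 1)

5/3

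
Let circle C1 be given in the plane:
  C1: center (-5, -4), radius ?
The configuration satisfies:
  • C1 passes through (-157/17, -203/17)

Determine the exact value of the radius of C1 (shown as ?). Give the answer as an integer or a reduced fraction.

9

1. [C1∋P]  r_C1² − 81 = 0  ⇒  r_C1 = 9 (r>0 drops 1)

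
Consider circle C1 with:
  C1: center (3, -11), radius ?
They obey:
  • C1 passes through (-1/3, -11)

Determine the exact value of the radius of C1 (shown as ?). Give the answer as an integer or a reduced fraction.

1. [C1∋P]  r_C1² − 100/9 = 0  ⇒  r_C1 = 10/3 (r>0 drops 1)

10/3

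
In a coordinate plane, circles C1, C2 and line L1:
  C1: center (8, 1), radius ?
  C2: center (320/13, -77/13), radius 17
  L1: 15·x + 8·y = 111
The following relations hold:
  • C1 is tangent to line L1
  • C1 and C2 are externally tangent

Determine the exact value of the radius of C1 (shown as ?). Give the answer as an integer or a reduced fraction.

1. [C1‖L1]  r_C1² − 1 = 0  ⇒  r_C1 = 1 (r>0 drops 1)
2. [ext C1·C2]  r_C1² + 34r_C1 − 35 = 0  ⇒  r_C1 = 1 (r>0 drops 1)

1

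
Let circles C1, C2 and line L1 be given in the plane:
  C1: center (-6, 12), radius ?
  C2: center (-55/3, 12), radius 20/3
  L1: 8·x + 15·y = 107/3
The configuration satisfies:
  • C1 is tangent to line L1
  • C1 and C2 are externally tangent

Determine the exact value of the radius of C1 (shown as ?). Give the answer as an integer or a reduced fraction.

1. [C1‖L1]  r_C1² − 289/9 = 0  ⇒  r_C1 = 17/3 (r>0 drops 1)
2. [ext C1·C2]  r_C1² + (40/3)r_C1 − 323/3 = 0  ⇒  r_C1 = 17/3 (r>0 drops 1)

17/3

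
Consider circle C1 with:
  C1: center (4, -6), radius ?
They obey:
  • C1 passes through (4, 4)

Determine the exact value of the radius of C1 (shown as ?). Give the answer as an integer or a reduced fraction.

10

1. [C1∋P]  r_C1² − 100 = 0  ⇒  r_C1 = 10 (r>0 drops 1)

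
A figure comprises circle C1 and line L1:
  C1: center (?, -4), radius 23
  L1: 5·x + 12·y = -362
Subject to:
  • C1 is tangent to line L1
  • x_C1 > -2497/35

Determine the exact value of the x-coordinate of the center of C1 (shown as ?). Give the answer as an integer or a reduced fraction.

-3

1. [C1‖L1]  x_C1² + (628/5)x_C1 + 1839/5 = 0  ⇒  x_C1 = -613/5 or -3
2. given x_C1 > -2497/35: keep -3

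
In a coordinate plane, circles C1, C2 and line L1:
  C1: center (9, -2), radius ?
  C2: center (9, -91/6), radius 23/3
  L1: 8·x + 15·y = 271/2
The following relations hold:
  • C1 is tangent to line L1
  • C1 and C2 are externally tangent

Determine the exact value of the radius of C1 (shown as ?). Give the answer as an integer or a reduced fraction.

11/2

1. [C1‖L1]  r_C1² − 121/4 = 0  ⇒  r_C1 = 11/2 (r>0 drops 1)
2. [ext C1·C2]  r_C1² + (46/3)r_C1 − 1375/12 = 0  ⇒  r_C1 = 11/2 (r>0 drops 1)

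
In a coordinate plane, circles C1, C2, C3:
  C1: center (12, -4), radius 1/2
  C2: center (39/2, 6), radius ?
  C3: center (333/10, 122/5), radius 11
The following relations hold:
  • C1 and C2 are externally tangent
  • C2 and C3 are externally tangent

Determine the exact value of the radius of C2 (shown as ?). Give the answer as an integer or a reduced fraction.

1. [ext C1·C2]  r_C2² + 1r_C2 − 156 = 0  ⇒  r_C2 = 12 (r>0 drops 1)
2. [ext C2·C3]  r_C2² + 22r_C2 − 408 = 0  ⇒  r_C2 = 12 (r>0 drops 1)

12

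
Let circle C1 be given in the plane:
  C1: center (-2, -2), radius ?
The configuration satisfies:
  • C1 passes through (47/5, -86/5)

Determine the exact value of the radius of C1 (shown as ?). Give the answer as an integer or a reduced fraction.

19

1. [C1∋P]  r_C1² − 361 = 0  ⇒  r_C1 = 19 (r>0 drops 1)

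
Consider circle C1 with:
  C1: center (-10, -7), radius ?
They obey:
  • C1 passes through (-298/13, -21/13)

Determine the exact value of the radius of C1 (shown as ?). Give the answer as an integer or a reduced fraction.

1. [C1∋P]  r_C1² − 196 = 0  ⇒  r_C1 = 14 (r>0 drops 1)

14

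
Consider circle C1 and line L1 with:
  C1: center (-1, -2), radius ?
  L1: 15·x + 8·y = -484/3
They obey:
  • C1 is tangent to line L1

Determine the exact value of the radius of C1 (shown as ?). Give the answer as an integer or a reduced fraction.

23/3

1. [C1‖L1]  r_C1² − 529/9 = 0  ⇒  r_C1 = 23/3 (r>0 drops 1)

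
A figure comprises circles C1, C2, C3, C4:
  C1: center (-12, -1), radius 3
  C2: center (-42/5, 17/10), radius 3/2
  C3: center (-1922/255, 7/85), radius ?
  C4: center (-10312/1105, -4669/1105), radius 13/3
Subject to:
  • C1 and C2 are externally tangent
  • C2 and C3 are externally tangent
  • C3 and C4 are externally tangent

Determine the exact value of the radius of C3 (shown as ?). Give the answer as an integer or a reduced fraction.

1/3

1. [ext C2·C3]  r_C3² + 3r_C3 − 10/9 = 0  ⇒  r_C3 = 1/3 (r>0 drops 1)
2. [ext C3·C4]  r_C3² + (26/3)r_C3 − 3 = 0  ⇒  r_C3 = 1/3 (r>0 drops 1)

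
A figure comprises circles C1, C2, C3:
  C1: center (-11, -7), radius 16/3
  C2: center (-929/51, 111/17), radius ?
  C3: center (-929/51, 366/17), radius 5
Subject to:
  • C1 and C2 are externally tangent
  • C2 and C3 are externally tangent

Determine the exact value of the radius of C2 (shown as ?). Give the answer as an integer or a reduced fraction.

10

1. [ext C1·C2]  r_C2² + (32/3)r_C2 − 620/3 = 0  ⇒  r_C2 = 10 (r>0 drops 1)
2. [ext C2·C3]  r_C2² + 10r_C2 − 200 = 0  ⇒  r_C2 = 10 (r>0 drops 1)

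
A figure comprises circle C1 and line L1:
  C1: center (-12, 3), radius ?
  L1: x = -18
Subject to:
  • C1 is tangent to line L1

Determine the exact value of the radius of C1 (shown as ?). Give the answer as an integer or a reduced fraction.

1. [C1‖L1]  r_C1² − 36 = 0  ⇒  r_C1 = 6 (r>0 drops 1)

6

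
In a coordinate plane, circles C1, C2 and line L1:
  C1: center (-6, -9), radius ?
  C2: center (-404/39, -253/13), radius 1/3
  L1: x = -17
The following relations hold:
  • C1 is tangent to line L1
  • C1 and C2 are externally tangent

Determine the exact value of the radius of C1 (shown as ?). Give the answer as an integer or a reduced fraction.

1. [C1‖L1]  r_C1² − 121 = 0  ⇒  r_C1 = 11 (r>0 drops 1)
2. [ext C1·C2]  r_C1² + (2/3)r_C1 − 385/3 = 0  ⇒  r_C1 = 11 (r>0 drops 1)

11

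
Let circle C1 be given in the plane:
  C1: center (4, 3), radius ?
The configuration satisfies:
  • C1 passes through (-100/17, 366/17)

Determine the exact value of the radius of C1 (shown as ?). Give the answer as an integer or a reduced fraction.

21

1. [C1∋P]  r_C1² − 441 = 0  ⇒  r_C1 = 21 (r>0 drops 1)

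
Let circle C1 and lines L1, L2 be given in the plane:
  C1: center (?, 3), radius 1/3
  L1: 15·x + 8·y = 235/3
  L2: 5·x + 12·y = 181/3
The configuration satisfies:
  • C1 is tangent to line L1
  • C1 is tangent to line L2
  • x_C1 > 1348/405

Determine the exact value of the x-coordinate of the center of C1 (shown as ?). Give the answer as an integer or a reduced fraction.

1. [C1‖L1]  x_C1² − (326/45)x_C1 + 584/45 = 0  ⇒  x_C1 = 146/45 or 4
2. [C1‖L2]  x_C1² − (146/15)x_C1 + 344/15 = 0  ⇒  x_C1 = 4 or 86/15

4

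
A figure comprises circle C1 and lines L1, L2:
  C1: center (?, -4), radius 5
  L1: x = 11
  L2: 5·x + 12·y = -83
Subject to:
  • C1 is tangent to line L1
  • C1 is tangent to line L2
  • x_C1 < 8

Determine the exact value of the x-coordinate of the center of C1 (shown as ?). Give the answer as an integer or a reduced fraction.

1. [C1‖L1]  x_C1² − 22x_C1 + 96 = 0  ⇒  x_C1 = 6 or 16
2. [C1‖L2]  x_C1² + 14x_C1 − 120 = 0  ⇒  x_C1 = -20 or 6

6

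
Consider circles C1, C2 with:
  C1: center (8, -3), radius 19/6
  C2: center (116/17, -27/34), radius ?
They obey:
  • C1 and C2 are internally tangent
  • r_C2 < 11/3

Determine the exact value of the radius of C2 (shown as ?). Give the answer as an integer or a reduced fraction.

1. [int C1,C2]  r_C2² − (19/3)r_C2 + 34/9 = 0  ⇒  r_C2 = 2/3 or 17/3
2. given r_C2 < 11/3: keep 2/3

2/3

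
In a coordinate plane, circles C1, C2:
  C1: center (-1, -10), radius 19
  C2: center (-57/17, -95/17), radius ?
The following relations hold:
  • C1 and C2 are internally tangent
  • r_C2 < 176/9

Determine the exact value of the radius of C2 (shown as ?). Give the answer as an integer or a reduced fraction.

14

1. [int C1,C2]  r_C2² − 38r_C2 + 336 = 0  ⇒  r_C2 = 14 or 24
2. given r_C2 < 176/9: keep 14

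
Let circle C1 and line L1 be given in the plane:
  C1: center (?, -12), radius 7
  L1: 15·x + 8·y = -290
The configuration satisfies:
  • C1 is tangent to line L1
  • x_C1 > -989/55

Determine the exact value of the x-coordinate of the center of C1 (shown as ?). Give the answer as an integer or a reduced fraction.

-5

1. [C1‖L1]  x_C1² + (388/15)x_C1 + 313/3 = 0  ⇒  x_C1 = -313/15 or -5
2. given x_C1 > -989/55: keep -5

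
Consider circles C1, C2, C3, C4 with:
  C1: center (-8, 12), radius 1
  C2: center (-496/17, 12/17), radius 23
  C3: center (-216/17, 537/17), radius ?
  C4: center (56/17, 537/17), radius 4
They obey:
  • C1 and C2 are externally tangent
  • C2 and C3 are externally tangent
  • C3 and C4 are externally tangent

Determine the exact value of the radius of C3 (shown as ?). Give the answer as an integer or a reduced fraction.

12

1. [ext C2·C3]  r_C3² + 46r_C3 − 696 = 0  ⇒  r_C3 = 12 (r>0 drops 1)
2. [ext C3·C4]  r_C3² + 8r_C3 − 240 = 0  ⇒  r_C3 = 12 (r>0 drops 1)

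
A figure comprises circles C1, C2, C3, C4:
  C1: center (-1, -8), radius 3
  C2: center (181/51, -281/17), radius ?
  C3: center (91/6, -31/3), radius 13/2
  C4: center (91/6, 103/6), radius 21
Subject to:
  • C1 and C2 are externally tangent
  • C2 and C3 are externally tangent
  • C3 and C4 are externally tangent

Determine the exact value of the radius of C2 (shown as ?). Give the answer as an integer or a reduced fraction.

1. [ext C1·C2]  r_C2² + 6r_C2 − 760/9 = 0  ⇒  r_C2 = 20/3 (r>0 drops 1)
2. [ext C2·C3]  r_C2² + 13r_C2 − 1180/9 = 0  ⇒  r_C2 = 20/3 (r>0 drops 1)

20/3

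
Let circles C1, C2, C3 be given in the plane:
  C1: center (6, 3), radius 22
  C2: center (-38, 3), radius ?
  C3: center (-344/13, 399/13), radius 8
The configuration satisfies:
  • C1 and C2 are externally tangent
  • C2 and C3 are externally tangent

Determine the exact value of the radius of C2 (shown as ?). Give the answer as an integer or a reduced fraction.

22

1. [ext C1·C2]  r_C2² + 44r_C2 − 1452 = 0  ⇒  r_C2 = 22 (r>0 drops 1)
2. [ext C2·C3]  r_C2² + 16r_C2 − 836 = 0  ⇒  r_C2 = 22 (r>0 drops 1)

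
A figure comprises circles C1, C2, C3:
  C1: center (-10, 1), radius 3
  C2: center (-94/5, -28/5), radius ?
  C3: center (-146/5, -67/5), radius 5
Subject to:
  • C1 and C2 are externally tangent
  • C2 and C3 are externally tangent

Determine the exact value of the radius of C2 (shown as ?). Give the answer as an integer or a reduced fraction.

8

1. [ext C1·C2]  r_C2² + 6r_C2 − 112 = 0  ⇒  r_C2 = 8 (r>0 drops 1)
2. [ext C2·C3]  r_C2² + 10r_C2 − 144 = 0  ⇒  r_C2 = 8 (r>0 drops 1)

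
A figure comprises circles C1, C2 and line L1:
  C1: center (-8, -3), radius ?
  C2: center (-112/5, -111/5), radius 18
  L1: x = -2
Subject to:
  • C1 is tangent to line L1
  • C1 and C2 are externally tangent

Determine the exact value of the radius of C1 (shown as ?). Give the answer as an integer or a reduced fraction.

6

1. [C1‖L1]  r_C1² − 36 = 0  ⇒  r_C1 = 6 (r>0 drops 1)
2. [ext C1·C2]  r_C1² + 36r_C1 − 252 = 0  ⇒  r_C1 = 6 (r>0 drops 1)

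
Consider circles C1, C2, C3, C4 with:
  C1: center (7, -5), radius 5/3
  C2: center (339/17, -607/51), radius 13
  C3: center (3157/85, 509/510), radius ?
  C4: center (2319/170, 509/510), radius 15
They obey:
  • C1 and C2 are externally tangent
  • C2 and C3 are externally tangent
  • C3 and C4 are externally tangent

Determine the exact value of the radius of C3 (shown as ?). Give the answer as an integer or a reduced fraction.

1. [ext C2·C3]  r_C3² + 26r_C3 − 1173/4 = 0  ⇒  r_C3 = 17/2 (r>0 drops 1)
2. [ext C3·C4]  r_C3² + 30r_C3 − 1309/4 = 0  ⇒  r_C3 = 17/2 (r>0 drops 1)

17/2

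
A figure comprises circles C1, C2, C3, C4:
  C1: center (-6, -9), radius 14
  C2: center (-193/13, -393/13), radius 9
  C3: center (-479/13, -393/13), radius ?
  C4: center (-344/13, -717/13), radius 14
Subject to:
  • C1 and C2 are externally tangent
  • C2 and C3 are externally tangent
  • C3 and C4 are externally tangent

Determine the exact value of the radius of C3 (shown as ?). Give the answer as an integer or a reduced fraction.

1. [ext C2·C3]  r_C3² + 18r_C3 − 403 = 0  ⇒  r_C3 = 13 (r>0 drops 1)
2. [ext C3·C4]  r_C3² + 28r_C3 − 533 = 0  ⇒  r_C3 = 13 (r>0 drops 1)

13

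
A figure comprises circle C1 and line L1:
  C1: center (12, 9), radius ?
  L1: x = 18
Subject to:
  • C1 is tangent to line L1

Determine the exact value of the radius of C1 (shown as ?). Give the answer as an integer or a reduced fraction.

6

1. [C1‖L1]  r_C1² − 36 = 0  ⇒  r_C1 = 6 (r>0 drops 1)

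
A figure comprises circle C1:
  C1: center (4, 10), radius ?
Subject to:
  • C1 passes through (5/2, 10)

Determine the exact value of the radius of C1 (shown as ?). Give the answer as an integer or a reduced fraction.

3/2

1. [C1∋P]  r_C1² − 9/4 = 0  ⇒  r_C1 = 3/2 (r>0 drops 1)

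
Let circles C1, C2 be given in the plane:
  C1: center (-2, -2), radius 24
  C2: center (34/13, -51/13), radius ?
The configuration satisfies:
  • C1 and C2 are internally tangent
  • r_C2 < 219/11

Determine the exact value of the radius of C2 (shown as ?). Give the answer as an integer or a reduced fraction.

19

1. [int C1,C2]  r_C2² − 48r_C2 + 551 = 0  ⇒  r_C2 = 19 or 29
2. given r_C2 < 219/11: keep 19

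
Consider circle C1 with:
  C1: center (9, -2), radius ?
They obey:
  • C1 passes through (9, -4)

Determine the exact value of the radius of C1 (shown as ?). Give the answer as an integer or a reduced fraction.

1. [C1∋P]  r_C1² − 4 = 0  ⇒  r_C1 = 2 (r>0 drops 1)

2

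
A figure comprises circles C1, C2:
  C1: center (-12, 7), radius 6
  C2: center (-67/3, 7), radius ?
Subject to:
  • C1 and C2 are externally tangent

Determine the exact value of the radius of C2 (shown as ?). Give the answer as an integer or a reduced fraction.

13/3

1. [ext C1·C2]  r_C2² + 12r_C2 − 637/9 = 0  ⇒  r_C2 = 13/3 (r>0 drops 1)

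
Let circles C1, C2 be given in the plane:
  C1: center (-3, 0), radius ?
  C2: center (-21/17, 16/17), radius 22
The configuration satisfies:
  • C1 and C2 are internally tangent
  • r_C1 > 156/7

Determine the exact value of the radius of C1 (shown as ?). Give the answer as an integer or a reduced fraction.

24

1. [int C1,C2]  r_C1² − 44r_C1 + 480 = 0  ⇒  r_C1 = 20 or 24
2. given r_C1 > 156/7: keep 24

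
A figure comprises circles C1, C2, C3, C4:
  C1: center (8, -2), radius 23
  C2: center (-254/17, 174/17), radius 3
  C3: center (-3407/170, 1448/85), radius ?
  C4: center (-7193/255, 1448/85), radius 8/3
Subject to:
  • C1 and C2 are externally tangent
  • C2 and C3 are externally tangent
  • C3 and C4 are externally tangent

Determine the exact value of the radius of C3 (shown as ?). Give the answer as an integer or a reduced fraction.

1. [ext C2·C3]  r_C3² + 6r_C3 − 253/4 = 0  ⇒  r_C3 = 11/2 (r>0 drops 1)
2. [ext C3·C4]  r_C3² + (16/3)r_C3 − 715/12 = 0  ⇒  r_C3 = 11/2 (r>0 drops 1)

11/2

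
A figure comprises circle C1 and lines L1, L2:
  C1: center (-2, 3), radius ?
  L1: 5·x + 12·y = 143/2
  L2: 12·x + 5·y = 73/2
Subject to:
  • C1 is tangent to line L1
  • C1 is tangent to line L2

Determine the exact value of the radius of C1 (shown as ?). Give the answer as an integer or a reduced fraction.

1. [C1‖L1]  r_C1² − 49/4 = 0  ⇒  r_C1 = 7/2 (r>0 drops 1)
2. [C1‖L2]  r_C1² − 49/4 = 0  ⇒  r_C1 = 7/2 (r>0 drops 1)

7/2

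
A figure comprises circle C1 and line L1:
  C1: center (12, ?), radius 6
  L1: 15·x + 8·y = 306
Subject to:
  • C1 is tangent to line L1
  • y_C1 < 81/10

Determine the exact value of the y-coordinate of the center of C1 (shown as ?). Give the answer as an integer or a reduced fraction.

1. [C1‖L1]  y_C1² − (63/2)y_C1 + 171/2 = 0  ⇒  y_C1 = 3 or 57/2
2. given y_C1 < 81/10: keep 3

3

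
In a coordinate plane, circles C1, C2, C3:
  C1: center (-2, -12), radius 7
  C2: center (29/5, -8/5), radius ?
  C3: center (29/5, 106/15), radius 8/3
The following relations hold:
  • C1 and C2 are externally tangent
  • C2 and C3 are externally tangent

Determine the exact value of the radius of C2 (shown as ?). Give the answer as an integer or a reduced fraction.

6

1. [ext C1·C2]  r_C2² + 14r_C2 − 120 = 0  ⇒  r_C2 = 6 (r>0 drops 1)
2. [ext C2·C3]  r_C2² + (16/3)r_C2 − 68 = 0  ⇒  r_C2 = 6 (r>0 drops 1)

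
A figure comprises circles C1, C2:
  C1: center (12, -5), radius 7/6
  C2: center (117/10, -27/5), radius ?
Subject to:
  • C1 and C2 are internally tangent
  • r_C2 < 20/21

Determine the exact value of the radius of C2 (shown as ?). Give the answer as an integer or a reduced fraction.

1. [int C1,C2]  r_C2² − (7/3)r_C2 + 10/9 = 0  ⇒  r_C2 = 2/3 or 5/3
2. given r_C2 < 20/21: keep 2/3

2/3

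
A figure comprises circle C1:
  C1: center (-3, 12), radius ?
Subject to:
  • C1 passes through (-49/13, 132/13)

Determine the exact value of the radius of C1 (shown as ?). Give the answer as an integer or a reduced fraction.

2

1. [C1∋P]  r_C1² − 4 = 0  ⇒  r_C1 = 2 (r>0 drops 1)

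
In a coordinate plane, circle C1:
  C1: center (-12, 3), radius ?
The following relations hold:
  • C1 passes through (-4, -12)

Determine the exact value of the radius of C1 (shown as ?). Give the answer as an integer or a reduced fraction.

1. [C1∋P]  r_C1² − 289 = 0  ⇒  r_C1 = 17 (r>0 drops 1)

17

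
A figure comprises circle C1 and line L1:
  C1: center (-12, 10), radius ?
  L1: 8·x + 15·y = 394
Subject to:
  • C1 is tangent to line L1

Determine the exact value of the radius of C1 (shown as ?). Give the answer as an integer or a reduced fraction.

20

1. [C1‖L1]  r_C1² − 400 = 0  ⇒  r_C1 = 20 (r>0 drops 1)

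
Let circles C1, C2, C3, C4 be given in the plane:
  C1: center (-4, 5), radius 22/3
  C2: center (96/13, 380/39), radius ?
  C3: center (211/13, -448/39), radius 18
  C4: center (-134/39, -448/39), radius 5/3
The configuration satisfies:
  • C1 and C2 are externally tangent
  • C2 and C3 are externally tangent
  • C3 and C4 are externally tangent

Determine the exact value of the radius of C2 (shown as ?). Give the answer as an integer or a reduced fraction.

1. [ext C1·C2]  r_C2² + (44/3)r_C2 − 295/3 = 0  ⇒  r_C2 = 5 (r>0 drops 1)
2. [ext C2·C3]  r_C2² + 36r_C2 − 205 = 0  ⇒  r_C2 = 5 (r>0 drops 1)

5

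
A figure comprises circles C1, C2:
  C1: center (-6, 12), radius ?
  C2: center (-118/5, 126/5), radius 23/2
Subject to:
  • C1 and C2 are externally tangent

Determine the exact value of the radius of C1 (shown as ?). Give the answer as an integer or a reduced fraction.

21/2

1. [ext C1·C2]  r_C1² + 23r_C1 − 1407/4 = 0  ⇒  r_C1 = 21/2 (r>0 drops 1)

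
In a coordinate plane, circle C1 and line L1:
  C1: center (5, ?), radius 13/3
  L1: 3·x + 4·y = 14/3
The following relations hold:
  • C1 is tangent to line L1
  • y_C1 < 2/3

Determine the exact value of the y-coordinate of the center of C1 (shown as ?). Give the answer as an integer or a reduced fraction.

-8

1. [C1‖L1]  y_C1² + (31/6)y_C1 − 68/3 = 0  ⇒  y_C1 = -8 or 17/6
2. given y_C1 < 2/3: keep -8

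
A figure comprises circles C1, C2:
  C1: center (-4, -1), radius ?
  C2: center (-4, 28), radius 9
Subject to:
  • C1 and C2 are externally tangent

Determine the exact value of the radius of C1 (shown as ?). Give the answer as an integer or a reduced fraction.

1. [ext C1·C2]  r_C1² + 18r_C1 − 760 = 0  ⇒  r_C1 = 20 (r>0 drops 1)

20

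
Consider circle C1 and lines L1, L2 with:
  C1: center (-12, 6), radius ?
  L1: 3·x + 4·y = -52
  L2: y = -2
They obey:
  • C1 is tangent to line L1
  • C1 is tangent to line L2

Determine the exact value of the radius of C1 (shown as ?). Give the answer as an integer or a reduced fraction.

8

1. [C1‖L1]  r_C1² − 64 = 0  ⇒  r_C1 = 8 (r>0 drops 1)
2. [C1‖L2]  r_C1² − 64 = 0  ⇒  r_C1 = 8 (r>0 drops 1)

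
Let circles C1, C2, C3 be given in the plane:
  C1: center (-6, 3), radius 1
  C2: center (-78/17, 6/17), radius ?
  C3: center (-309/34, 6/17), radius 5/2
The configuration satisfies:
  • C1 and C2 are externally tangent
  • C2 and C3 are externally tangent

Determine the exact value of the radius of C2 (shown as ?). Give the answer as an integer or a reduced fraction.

1. [ext C1·C2]  r_C2² + 2r_C2 − 8 = 0  ⇒  r_C2 = 2 (r>0 drops 1)
2. [ext C2·C3]  r_C2² + 5r_C2 − 14 = 0  ⇒  r_C2 = 2 (r>0 drops 1)

2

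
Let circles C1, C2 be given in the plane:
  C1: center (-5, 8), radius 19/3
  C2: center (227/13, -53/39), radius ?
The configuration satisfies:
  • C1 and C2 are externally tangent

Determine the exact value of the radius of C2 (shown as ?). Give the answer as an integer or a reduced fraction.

1. [ext C1·C2]  r_C2² + (38/3)r_C2 − 552 = 0  ⇒  r_C2 = 18 (r>0 drops 1)

18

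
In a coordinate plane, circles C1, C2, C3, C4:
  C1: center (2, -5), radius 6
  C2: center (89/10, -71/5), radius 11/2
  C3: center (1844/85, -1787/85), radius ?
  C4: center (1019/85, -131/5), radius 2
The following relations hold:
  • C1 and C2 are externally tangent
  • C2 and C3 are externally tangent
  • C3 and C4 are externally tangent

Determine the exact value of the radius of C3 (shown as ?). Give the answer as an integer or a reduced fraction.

1. [ext C2·C3]  r_C3² + 11r_C3 − 180 = 0  ⇒  r_C3 = 9 (r>0 drops 1)
2. [ext C3·C4]  r_C3² + 4r_C3 − 117 = 0  ⇒  r_C3 = 9 (r>0 drops 1)

9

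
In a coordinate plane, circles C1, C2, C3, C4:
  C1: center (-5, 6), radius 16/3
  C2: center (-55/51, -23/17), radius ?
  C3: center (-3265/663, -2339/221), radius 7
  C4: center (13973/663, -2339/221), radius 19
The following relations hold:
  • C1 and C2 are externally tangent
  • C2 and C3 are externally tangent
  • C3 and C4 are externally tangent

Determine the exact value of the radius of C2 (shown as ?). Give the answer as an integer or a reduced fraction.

1. [ext C1·C2]  r_C2² + (32/3)r_C2 − 41 = 0  ⇒  r_C2 = 3 (r>0 drops 1)
2. [ext C2·C3]  r_C2² + 14r_C2 − 51 = 0  ⇒  r_C2 = 3 (r>0 drops 1)

3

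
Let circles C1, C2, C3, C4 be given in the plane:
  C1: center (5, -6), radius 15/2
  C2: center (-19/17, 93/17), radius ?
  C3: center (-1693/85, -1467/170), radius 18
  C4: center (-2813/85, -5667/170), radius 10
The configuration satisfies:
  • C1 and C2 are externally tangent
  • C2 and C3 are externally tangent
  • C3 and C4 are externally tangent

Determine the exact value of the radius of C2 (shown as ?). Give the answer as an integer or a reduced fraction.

11/2

1. [ext C1·C2]  r_C2² + 15r_C2 − 451/4 = 0  ⇒  r_C2 = 11/2 (r>0 drops 1)
2. [ext C2·C3]  r_C2² + 36r_C2 − 913/4 = 0  ⇒  r_C2 = 11/2 (r>0 drops 1)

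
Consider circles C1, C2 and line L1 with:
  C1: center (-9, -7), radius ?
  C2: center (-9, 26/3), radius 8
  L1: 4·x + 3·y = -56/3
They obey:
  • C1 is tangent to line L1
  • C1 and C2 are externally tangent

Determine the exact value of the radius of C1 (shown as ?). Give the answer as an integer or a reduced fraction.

23/3

1. [C1‖L1]  r_C1² − 529/9 = 0  ⇒  r_C1 = 23/3 (r>0 drops 1)
2. [ext C1·C2]  r_C1² + 16r_C1 − 1633/9 = 0  ⇒  r_C1 = 23/3 (r>0 drops 1)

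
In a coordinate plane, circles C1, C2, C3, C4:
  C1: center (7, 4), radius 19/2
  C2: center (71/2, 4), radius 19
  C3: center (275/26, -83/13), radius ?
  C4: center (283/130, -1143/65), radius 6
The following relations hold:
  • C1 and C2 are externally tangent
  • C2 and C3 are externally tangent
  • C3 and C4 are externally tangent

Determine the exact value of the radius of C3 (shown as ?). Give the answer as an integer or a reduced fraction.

8

1. [ext C2·C3]  r_C3² + 38r_C3 − 368 = 0  ⇒  r_C3 = 8 (r>0 drops 1)
2. [ext C3·C4]  r_C3² + 12r_C3 − 160 = 0  ⇒  r_C3 = 8 (r>0 drops 1)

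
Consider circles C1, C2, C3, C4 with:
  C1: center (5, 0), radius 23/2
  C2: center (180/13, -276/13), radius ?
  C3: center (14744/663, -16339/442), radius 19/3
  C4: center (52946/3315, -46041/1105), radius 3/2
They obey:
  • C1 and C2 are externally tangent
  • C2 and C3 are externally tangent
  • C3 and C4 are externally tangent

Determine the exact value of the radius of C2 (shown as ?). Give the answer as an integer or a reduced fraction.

23/2

1. [ext C1·C2]  r_C2² + 23r_C2 − 1587/4 = 0  ⇒  r_C2 = 23/2 (r>0 drops 1)
2. [ext C2·C3]  r_C2² + (38/3)r_C2 − 3335/12 = 0  ⇒  r_C2 = 23/2 (r>0 drops 1)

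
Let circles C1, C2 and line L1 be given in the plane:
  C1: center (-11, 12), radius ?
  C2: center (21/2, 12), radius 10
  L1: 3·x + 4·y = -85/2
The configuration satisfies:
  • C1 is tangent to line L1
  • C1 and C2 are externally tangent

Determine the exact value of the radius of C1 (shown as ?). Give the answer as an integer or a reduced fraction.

23/2

1. [C1‖L1]  r_C1² − 529/4 = 0  ⇒  r_C1 = 23/2 (r>0 drops 1)
2. [ext C1·C2]  r_C1² + 20r_C1 − 1449/4 = 0  ⇒  r_C1 = 23/2 (r>0 drops 1)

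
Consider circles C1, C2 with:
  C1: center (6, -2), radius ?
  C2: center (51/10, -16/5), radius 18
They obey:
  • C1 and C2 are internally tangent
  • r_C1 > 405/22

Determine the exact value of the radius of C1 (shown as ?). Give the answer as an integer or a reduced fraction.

1. [int C1,C2]  r_C1² − 36r_C1 + 1287/4 = 0  ⇒  r_C1 = 33/2 or 39/2
2. given r_C1 > 405/22: keep 39/2

39/2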